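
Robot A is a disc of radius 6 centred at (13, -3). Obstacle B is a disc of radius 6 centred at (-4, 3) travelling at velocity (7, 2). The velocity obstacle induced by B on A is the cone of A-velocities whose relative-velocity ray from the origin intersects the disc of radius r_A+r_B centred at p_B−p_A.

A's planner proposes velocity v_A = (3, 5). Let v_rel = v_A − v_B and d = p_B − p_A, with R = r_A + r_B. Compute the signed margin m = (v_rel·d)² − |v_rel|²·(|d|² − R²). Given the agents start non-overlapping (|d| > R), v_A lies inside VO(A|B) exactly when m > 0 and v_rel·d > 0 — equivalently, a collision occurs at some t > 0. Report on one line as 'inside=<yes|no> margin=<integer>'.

d = (-17, 6),  |d|² = 325;  R = 6+6 = 12,  c = 325−12² = 181
v_rel = (-4, 3),  |v_rel|² = 25;  v_rel·d = (-4)·(-17) + (3)·(6) = 86
25·t² − 172·t + 181 = 0  ⇒  m = 86² − 25·181 = 2871
m = 2871 > 0,  v_rel·d = 86 > 0  ⇒  inside

inside=yes margin=2871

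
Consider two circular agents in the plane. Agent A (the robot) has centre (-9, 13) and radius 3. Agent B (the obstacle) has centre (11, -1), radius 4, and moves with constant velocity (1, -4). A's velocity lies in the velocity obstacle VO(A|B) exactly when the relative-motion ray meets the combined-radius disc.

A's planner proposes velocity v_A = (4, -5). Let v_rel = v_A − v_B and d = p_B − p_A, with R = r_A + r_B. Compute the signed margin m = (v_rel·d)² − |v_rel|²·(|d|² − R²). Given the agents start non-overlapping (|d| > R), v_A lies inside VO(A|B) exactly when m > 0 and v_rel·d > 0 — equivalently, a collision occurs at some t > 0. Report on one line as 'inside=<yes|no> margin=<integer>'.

d = (20, -14),  |d|² = 596;  R = 3+4 = 7,  c = 596−7² = 547
v_rel = (3, -1),  |v_rel|² = 10;  v_rel·d = (3)·(20) + (-1)·(-14) = 74
10·t² − 148·t + 547 = 0  ⇒  m = 74² − 10·547 = 6
m = 6 > 0,  v_rel·d = 74 > 0  ⇒  inside

inside=yes margin=6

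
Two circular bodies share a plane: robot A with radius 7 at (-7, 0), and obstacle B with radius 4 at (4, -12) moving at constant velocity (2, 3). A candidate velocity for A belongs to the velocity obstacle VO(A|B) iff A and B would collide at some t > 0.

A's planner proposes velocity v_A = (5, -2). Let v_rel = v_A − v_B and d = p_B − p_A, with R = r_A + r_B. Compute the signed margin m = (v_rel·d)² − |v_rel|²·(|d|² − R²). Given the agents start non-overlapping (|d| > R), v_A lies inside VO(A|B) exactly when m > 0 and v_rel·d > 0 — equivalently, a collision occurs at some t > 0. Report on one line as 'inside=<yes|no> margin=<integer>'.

d = (11, -12),  |d|² = 265;  R = 7+4 = 11,  c = 265−11² = 144
v_rel = (3, -5),  |v_rel|² = 34;  v_rel·d = (3)·(11) + (-5)·(-12) = 93
34·t² − 186·t + 144 = 0  ⇒  m = 93² − 34·144 = 3753
m = 3753 > 0,  v_rel·d = 93 > 0  ⇒  inside

inside=yes margin=3753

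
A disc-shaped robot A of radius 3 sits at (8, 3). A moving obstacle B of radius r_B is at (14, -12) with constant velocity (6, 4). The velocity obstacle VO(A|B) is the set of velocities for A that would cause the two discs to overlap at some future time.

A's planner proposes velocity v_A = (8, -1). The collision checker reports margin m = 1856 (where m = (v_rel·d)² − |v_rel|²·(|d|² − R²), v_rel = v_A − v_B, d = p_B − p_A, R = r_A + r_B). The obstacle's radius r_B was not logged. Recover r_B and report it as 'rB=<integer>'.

m = 1856
d = (6, -15);  v_rel = (2, -5),  |v_rel|² = 29
v_rel×d = (2)·(-15) − (-5)·(6) = 0
since m = R²·29 − 0²:  R² = (0 + 1856) / 29 = 64
R = √64 = 8  ⇒  r_B = 8 − 3 = 5

rB=5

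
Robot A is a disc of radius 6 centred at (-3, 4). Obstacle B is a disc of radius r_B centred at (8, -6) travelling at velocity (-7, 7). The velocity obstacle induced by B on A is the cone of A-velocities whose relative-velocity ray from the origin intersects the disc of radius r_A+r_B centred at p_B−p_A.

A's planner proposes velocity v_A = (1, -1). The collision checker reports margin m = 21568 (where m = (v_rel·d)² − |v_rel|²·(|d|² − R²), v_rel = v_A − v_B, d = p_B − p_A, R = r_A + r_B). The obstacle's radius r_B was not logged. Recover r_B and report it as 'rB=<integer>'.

m = 21568
d = (11, -10);  v_rel = (8, -8),  |v_rel|² = 128
v_rel×d = (8)·(-10) − (-8)·(11) = 8
since m = R²·128 − 8²:  R² = (64 + 21568) / 128 = 169
R = √169 = 13  ⇒  r_B = 13 − 6 = 7

rB=7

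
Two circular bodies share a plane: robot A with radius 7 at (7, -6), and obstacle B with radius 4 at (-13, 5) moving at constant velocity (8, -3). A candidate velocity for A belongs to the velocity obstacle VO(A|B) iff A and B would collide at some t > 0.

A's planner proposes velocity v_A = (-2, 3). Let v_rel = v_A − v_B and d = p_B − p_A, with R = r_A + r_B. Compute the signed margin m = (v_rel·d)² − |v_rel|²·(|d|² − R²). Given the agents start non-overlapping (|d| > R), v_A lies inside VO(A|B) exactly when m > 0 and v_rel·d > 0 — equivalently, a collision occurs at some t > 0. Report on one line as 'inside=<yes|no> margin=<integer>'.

d = (-20, 11),  |d|² = 521;  R = 7+4 = 11,  c = 521−11² = 400
v_rel = (-10, 6),  |v_rel|² = 136;  v_rel·d = (-10)·(-20) + (6)·(11) = 266
136·t² − 532·t + 400 = 0  ⇒  m = 266² − 136·400 = 16356
m = 16356 > 0,  v_rel·d = 266 > 0  ⇒  inside

inside=yes margin=16356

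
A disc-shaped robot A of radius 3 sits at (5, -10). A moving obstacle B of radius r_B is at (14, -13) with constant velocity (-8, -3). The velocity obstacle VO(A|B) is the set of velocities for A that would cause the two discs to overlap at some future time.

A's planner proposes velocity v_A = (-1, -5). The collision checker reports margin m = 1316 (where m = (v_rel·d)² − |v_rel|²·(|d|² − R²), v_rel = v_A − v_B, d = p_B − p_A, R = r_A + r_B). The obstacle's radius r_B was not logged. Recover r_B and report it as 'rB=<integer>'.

m = 1316
d = (9, -3);  v_rel = (7, -2),  |v_rel|² = 53
v_rel×d = (7)·(-3) − (-2)·(9) = -3
since m = R²·53 − (-3)²:  R² = (9 + 1316) / 53 = 25
R = √25 = 5  ⇒  r_B = 5 − 3 = 2

rB=2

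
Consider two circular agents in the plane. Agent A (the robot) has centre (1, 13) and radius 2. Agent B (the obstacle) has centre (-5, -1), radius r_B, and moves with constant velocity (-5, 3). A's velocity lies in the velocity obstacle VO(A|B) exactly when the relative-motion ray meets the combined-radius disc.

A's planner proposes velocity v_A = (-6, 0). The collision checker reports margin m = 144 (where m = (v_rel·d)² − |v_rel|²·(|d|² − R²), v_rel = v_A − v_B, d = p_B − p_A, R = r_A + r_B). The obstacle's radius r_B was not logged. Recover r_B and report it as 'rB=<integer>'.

m = 144
d = (-6, -14);  v_rel = (-1, -3),  |v_rel|² = 10
v_rel×d = (-1)·(-14) − (-3)·(-6) = -4
since m = R²·10 − (-4)²:  R² = (16 + 144) / 10 = 16
R = √16 = 4  ⇒  r_B = 4 − 2 = 2

rB=2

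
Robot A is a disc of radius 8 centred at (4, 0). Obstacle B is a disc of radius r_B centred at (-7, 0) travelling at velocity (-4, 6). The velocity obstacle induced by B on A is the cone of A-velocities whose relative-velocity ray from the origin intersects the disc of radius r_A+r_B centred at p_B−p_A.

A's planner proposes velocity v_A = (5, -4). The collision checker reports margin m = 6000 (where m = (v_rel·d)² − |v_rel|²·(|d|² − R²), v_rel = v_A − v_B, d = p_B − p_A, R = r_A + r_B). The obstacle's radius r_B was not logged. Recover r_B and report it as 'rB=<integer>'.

m = 6000
d = (-11, 0);  v_rel = (9, -10),  |v_rel|² = 181
v_rel×d = (9)·(0) − (-10)·(-11) = -110
since m = R²·181 − (-110)²:  R² = (12100 + 6000) / 181 = 100
R = √100 = 10  ⇒  r_B = 10 − 8 = 2

rB=2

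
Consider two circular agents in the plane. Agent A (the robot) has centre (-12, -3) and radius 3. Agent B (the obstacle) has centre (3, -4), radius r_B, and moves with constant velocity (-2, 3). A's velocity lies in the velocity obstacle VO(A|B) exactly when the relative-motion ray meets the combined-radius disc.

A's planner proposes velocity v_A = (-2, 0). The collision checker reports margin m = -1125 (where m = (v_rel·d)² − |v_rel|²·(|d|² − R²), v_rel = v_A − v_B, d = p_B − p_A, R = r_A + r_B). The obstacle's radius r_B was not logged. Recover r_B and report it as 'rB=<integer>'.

m = -1125
d = (15, -1);  v_rel = (0, -3),  |v_rel|² = 9
v_rel×d = (0)·(-1) − (-3)·(15) = 45
since m = R²·9 − 45²:  R² = (2025 + -1125) / 9 = 100
R = √100 = 10  ⇒  r_B = 10 − 3 = 7

rB=7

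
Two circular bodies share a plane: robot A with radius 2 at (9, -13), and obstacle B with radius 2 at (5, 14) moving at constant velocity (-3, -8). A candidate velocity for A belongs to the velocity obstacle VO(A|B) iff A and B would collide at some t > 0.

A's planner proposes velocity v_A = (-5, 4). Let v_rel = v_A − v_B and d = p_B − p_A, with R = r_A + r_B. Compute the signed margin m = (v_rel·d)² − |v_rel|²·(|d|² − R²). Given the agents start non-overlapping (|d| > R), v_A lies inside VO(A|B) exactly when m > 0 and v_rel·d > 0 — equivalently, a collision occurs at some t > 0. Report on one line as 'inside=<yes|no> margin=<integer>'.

d = (-4, 27),  |d|² = 745;  R = 2+2 = 4,  c = 745−4² = 729
v_rel = (-2, 12),  |v_rel|² = 148;  v_rel·d = (-2)·(-4) + (12)·(27) = 332
148·t² − 664·t + 729 = 0  ⇒  m = 332² − 148·729 = 2332
m = 2332 > 0,  v_rel·d = 332 > 0  ⇒  inside

inside=yes margin=2332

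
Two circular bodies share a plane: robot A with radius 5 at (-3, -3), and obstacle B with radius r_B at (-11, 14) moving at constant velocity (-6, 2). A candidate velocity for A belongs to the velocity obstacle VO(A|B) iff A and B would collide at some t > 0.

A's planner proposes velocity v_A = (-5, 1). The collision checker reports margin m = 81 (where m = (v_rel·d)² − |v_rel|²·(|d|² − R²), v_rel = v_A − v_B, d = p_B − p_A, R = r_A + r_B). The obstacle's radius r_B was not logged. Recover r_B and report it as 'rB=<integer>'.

m = 81
d = (-8, 17);  v_rel = (1, -1),  |v_rel|² = 2
v_rel×d = (1)·(17) − (-1)·(-8) = 9
since m = R²·2 − 9²:  R² = (81 + 81) / 2 = 81
R = √81 = 9  ⇒  r_B = 9 − 5 = 4

rB=4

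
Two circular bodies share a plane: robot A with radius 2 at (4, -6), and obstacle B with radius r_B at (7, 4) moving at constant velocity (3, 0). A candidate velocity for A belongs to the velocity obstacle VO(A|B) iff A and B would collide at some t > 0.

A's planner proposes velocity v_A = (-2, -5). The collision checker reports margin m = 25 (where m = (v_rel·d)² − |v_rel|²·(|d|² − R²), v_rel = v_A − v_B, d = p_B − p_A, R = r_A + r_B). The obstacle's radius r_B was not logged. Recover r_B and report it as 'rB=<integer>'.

m = 25
d = (3, 10);  v_rel = (-5, -5),  |v_rel|² = 50
v_rel×d = (-5)·(10) − (-5)·(3) = -35
since m = R²·50 − (-35)²:  R² = (1225 + 25) / 50 = 25
R = √25 = 5  ⇒  r_B = 5 − 2 = 3

rB=3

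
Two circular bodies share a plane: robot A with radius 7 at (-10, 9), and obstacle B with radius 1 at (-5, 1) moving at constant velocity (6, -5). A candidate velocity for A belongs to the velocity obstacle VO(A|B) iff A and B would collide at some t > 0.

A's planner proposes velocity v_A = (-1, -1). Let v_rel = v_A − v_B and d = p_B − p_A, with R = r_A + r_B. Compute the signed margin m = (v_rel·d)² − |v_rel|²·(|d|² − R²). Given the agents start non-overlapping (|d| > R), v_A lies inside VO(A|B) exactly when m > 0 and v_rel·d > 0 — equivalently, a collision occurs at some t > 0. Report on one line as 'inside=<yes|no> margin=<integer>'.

d = (5, -8),  |d|² = 89;  R = 7+1 = 8,  c = 89−8² = 25
v_rel = (-7, 4),  |v_rel|² = 65;  v_rel·d = (-7)·(5) + (4)·(-8) = -67
65·t² + 134·t + 25 = 0  ⇒  m = (-67)² − 65·25 = 2864
m = 2864 > 0,  v_rel·d = -67 < 0  ⇒  outside

inside=no margin=2864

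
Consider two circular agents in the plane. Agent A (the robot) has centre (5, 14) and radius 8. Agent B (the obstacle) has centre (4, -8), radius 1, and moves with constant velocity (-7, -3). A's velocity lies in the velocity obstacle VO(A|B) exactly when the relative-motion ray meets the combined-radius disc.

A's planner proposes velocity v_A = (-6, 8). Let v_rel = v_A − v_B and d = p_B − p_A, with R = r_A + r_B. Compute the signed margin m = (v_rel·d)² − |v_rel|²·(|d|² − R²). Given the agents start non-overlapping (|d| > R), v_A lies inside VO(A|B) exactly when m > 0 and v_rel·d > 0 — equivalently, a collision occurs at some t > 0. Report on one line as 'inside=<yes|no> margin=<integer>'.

d = (-1, -22),  |d|² = 485;  R = 8+1 = 9,  c = 485−9² = 404
v_rel = (1, 11),  |v_rel|² = 122;  v_rel·d = (1)·(-1) + (11)·(-22) = -243
122·t² + 486·t + 404 = 0  ⇒  m = (-243)² − 122·404 = 9761
m = 9761 > 0,  v_rel·d = -243 < 0  ⇒  outside

inside=no margin=9761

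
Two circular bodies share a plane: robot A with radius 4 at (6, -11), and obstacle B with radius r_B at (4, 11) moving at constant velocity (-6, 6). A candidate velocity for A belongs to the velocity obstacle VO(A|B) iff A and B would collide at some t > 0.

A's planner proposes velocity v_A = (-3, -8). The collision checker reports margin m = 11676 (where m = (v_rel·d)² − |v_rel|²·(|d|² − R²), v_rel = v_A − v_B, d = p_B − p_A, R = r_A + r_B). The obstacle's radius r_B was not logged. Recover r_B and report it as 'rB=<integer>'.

m = 11676
d = (-2, 22);  v_rel = (3, -14),  |v_rel|² = 205
v_rel×d = (3)·(22) − (-14)·(-2) = 38
since m = R²·205 − 38²:  R² = (1444 + 11676) / 205 = 64
R = √64 = 8  ⇒  r_B = 8 − 4 = 4

rB=4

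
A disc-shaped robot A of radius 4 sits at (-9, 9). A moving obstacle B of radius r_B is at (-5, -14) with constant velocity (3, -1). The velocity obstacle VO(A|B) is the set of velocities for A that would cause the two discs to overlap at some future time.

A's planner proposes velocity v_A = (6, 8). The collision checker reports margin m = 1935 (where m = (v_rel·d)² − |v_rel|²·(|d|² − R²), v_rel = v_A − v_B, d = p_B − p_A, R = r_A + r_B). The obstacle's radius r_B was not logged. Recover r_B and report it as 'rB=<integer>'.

m = 1935
d = (4, -23);  v_rel = (3, 9),  |v_rel|² = 90
v_rel×d = (3)·(-23) − (9)·(4) = -105
since m = R²·90 − (-105)²:  R² = (11025 + 1935) / 90 = 144
R = √144 = 12  ⇒  r_B = 12 − 4 = 8

rB=8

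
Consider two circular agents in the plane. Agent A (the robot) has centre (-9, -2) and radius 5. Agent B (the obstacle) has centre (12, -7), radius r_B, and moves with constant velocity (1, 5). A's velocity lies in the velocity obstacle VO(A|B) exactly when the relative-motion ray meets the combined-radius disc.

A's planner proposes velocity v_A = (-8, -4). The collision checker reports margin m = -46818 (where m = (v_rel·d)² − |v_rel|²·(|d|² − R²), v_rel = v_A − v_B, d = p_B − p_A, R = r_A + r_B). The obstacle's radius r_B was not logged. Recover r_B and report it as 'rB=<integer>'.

m = -46818
d = (21, -5);  v_rel = (-9, -9),  |v_rel|² = 162
v_rel×d = (-9)·(-5) − (-9)·(21) = 234
since m = R²·162 − 234²:  R² = (54756 + -46818) / 162 = 49
R = √49 = 7  ⇒  r_B = 7 − 5 = 2

rB=2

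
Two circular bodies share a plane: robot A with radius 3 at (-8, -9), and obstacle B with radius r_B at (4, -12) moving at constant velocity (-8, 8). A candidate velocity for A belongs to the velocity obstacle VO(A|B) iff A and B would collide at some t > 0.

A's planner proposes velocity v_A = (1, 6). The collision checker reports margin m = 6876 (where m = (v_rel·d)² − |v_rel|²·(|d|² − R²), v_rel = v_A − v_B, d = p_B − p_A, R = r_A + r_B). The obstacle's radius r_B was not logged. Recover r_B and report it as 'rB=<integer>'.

m = 6876
d = (12, -3);  v_rel = (9, -2),  |v_rel|² = 85
v_rel×d = (9)·(-3) − (-2)·(12) = -3
since m = R²·85 − (-3)²:  R² = (9 + 6876) / 85 = 81
R = √81 = 9  ⇒  r_B = 9 − 3 = 6

rB=6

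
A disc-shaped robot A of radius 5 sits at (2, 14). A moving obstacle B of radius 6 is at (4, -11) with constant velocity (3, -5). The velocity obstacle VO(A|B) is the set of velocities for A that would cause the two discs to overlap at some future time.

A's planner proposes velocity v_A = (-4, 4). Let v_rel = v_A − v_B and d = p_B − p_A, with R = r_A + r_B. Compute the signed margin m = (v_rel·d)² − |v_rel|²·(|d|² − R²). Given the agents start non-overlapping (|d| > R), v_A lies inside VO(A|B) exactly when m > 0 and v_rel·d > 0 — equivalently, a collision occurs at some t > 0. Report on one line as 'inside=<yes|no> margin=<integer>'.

d = (2, -25),  |d|² = 629;  R = 5+6 = 11,  c = 629−11² = 508
v_rel = (-7, 9),  |v_rel|² = 130;  v_rel·d = (-7)·(2) + (9)·(-25) = -239
130·t² + 478·t + 508 = 0  ⇒  m = (-239)² − 130·508 = -8919
m = -8919 < 0,  v_rel·d = -239 < 0  ⇒  outside

inside=no margin=-8919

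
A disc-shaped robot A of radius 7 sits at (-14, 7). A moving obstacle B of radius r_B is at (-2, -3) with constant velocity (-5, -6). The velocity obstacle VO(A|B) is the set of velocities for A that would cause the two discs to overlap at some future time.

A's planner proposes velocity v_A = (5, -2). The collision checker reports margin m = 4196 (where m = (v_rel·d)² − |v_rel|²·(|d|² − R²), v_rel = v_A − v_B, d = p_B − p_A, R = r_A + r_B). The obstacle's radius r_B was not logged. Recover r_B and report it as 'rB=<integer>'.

m = 4196
d = (12, -10);  v_rel = (10, 4),  |v_rel|² = 116
v_rel×d = (10)·(-10) − (4)·(12) = -148
since m = R²·116 − (-148)²:  R² = (21904 + 4196) / 116 = 225
R = √225 = 15  ⇒  r_B = 15 − 7 = 8

rB=8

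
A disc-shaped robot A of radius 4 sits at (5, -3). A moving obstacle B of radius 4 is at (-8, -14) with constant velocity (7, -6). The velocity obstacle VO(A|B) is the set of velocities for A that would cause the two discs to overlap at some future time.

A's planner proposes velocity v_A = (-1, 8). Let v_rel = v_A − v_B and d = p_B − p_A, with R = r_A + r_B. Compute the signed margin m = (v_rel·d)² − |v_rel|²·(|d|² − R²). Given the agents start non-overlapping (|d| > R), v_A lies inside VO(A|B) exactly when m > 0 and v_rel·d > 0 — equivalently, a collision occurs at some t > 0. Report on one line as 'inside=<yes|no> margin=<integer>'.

d = (-13, -11),  |d|² = 290;  R = 4+4 = 8,  c = 290−8² = 226
v_rel = (-8, 14),  |v_rel|² = 260;  v_rel·d = (-8)·(-13) + (14)·(-11) = -50
260·t² + 100·t + 226 = 0  ⇒  m = (-50)² − 260·226 = -56260
m = -56260 < 0,  v_rel·d = -50 < 0  ⇒  outside

inside=no margin=-56260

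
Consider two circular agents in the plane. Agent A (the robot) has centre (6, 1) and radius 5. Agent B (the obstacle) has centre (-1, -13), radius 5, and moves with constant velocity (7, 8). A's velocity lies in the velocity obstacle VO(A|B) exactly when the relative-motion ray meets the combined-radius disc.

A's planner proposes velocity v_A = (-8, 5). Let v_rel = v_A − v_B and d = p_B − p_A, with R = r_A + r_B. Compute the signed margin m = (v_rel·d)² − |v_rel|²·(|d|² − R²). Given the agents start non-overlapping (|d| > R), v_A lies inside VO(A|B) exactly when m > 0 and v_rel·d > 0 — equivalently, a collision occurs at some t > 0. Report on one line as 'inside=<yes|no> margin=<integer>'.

d = (-7, -14),  |d|² = 245;  R = 5+5 = 10,  c = 245−10² = 145
v_rel = (-15, -3),  |v_rel|² = 234;  v_rel·d = (-15)·(-7) + (-3)·(-14) = 147
234·t² − 294·t + 145 = 0  ⇒  m = 147² − 234·145 = -12321
m = -12321 < 0,  v_rel·d = 147 > 0  ⇒  outside

inside=no margin=-12321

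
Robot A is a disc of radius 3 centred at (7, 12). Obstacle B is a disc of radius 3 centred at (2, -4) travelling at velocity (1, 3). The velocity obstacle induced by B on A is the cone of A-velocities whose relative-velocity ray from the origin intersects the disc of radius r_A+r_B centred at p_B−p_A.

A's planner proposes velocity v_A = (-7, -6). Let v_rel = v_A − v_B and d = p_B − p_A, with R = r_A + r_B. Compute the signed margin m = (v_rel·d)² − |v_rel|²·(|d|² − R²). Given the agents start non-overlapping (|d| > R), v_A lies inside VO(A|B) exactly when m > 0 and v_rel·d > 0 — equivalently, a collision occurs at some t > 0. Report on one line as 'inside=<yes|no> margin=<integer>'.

d = (-5, -16),  |d|² = 281;  R = 3+3 = 6,  c = 281−6² = 245
v_rel = (-8, -9),  |v_rel|² = 145;  v_rel·d = (-8)·(-5) + (-9)·(-16) = 184
145·t² − 368·t + 245 = 0  ⇒  m = 184² − 145·245 = -1669
m = -1669 < 0,  v_rel·d = 184 > 0  ⇒  outside

inside=no margin=-1669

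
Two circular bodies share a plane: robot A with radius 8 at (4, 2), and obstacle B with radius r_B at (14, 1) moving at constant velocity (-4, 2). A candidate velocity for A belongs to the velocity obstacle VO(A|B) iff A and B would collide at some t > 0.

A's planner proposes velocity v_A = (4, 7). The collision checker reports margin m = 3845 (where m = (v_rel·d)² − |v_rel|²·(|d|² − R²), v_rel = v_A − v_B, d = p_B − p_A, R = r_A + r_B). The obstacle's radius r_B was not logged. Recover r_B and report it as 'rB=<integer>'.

m = 3845
d = (10, -1);  v_rel = (8, 5),  |v_rel|² = 89
v_rel×d = (8)·(-1) − (5)·(10) = -58
since m = R²·89 − (-58)²:  R² = (3364 + 3845) / 89 = 81
R = √81 = 9  ⇒  r_B = 9 − 8 = 1

rB=1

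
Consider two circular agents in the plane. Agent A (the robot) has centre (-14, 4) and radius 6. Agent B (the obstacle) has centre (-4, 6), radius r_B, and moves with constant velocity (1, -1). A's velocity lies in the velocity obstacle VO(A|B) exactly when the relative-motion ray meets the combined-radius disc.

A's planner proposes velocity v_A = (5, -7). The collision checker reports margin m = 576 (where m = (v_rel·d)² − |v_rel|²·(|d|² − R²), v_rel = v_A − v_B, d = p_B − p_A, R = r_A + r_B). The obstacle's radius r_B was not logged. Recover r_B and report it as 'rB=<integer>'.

m = 576
d = (10, 2);  v_rel = (4, -6),  |v_rel|² = 52
v_rel×d = (4)·(2) − (-6)·(10) = 68
since m = R²·52 − 68²:  R² = (4624 + 576) / 52 = 100
R = √100 = 10  ⇒  r_B = 10 − 6 = 4

rB=4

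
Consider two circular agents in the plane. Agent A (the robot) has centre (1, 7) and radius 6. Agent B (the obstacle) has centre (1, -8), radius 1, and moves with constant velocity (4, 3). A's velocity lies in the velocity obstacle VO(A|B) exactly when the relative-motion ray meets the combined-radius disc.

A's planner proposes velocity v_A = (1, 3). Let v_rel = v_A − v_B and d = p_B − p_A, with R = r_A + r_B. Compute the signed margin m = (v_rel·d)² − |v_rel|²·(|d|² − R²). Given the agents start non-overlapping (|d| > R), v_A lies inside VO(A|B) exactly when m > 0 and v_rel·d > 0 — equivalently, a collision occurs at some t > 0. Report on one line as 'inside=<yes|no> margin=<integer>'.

d = (0, -15),  |d|² = 225;  R = 6+1 = 7,  c = 225−7² = 176
v_rel = (-3, 0),  |v_rel|² = 9;  v_rel·d = (-3)·(0) + (0)·(-15) = 0
9·t² − 0·t + 176 = 0  ⇒  m = 0² − 9·176 = -1584
m = -1584 < 0,  v_rel·d = 0 = 0  ⇒  outside

inside=no margin=-1584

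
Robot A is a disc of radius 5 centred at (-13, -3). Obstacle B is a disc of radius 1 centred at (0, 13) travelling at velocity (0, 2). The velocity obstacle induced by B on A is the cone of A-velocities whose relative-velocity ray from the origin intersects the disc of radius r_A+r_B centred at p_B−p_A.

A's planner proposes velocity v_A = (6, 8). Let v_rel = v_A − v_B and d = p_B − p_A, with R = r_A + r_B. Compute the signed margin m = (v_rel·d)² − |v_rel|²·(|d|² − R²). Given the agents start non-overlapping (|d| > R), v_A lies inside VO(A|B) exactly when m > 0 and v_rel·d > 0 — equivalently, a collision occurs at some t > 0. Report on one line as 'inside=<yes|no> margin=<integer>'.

d = (13, 16),  |d|² = 425;  R = 5+1 = 6,  c = 425−6² = 389
v_rel = (6, 6),  |v_rel|² = 72;  v_rel·d = (6)·(13) + (6)·(16) = 174
72·t² − 348·t + 389 = 0  ⇒  m = 174² − 72·389 = 2268
m = 2268 > 0,  v_rel·d = 174 > 0  ⇒  inside

inside=yes margin=2268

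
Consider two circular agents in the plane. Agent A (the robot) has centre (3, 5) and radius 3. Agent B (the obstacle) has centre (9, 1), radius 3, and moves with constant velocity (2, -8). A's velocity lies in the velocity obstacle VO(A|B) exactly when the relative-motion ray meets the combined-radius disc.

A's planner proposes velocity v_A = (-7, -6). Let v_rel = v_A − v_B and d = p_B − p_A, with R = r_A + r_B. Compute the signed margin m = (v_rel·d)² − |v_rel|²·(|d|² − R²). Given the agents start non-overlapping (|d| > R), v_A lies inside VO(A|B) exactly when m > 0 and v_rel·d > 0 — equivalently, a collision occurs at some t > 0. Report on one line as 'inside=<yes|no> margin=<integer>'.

d = (6, -4),  |d|² = 52;  R = 3+3 = 6,  c = 52−6² = 16
v_rel = (-9, 2),  |v_rel|² = 85;  v_rel·d = (-9)·(6) + (2)·(-4) = -62
85·t² + 124·t + 16 = 0  ⇒  m = (-62)² − 85·16 = 2484
m = 2484 > 0,  v_rel·d = -62 < 0  ⇒  outside

inside=no margin=2484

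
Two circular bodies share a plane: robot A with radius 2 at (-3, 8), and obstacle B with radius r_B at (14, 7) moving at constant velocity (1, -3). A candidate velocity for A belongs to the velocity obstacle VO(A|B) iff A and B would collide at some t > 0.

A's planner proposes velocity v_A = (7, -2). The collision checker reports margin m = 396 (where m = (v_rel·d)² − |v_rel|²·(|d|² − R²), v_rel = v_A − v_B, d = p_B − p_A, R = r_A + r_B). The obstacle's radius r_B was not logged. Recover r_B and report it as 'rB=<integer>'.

m = 396
d = (17, -1);  v_rel = (6, 1),  |v_rel|² = 37
v_rel×d = (6)·(-1) − (1)·(17) = -23
since m = R²·37 − (-23)²:  R² = (529 + 396) / 37 = 25
R = √25 = 5  ⇒  r_B = 5 − 2 = 3

rB=3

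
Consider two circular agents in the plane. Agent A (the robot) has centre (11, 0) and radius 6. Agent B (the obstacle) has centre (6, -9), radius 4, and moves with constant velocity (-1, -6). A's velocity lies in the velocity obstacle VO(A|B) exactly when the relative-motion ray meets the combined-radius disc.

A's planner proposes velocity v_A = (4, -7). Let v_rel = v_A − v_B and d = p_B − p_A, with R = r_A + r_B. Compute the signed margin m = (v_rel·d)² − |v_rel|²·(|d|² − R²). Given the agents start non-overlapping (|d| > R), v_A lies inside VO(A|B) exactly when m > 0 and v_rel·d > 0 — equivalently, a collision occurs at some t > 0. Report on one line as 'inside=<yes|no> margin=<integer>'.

d = (-5, -9),  |d|² = 106;  R = 6+4 = 10,  c = 106−10² = 6
v_rel = (5, -1),  |v_rel|² = 26;  v_rel·d = (5)·(-5) + (-1)·(-9) = -16
26·t² + 32·t + 6 = 0  ⇒  m = (-16)² − 26·6 = 100
m = 100 > 0,  v_rel·d = -16 < 0  ⇒  outside

inside=no margin=100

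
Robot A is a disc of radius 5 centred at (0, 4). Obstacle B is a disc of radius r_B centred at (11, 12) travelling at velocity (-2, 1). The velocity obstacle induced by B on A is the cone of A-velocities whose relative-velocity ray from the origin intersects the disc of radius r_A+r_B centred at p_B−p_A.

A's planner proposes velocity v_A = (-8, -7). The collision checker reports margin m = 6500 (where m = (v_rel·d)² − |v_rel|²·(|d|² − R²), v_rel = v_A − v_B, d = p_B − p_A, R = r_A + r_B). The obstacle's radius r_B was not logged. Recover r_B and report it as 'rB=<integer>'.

m = 6500
d = (11, 8);  v_rel = (-6, -8),  |v_rel|² = 100
v_rel×d = (-6)·(8) − (-8)·(11) = 40
since m = R²·100 − 40²:  R² = (1600 + 6500) / 100 = 81
R = √81 = 9  ⇒  r_B = 9 − 5 = 4

rB=4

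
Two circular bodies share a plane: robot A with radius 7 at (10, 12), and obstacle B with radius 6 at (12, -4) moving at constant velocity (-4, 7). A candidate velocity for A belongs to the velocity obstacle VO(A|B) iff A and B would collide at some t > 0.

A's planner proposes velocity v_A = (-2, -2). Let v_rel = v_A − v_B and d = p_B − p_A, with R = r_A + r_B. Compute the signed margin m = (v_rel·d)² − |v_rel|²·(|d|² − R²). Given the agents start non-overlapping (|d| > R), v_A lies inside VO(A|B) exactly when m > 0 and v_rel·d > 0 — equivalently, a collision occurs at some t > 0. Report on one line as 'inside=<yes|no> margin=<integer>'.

d = (2, -16),  |d|² = 260;  R = 7+6 = 13,  c = 260−13² = 91
v_rel = (2, -9),  |v_rel|² = 85;  v_rel·d = (2)·(2) + (-9)·(-16) = 148
85·t² − 296·t + 91 = 0  ⇒  m = 148² − 85·91 = 14169
m = 14169 > 0,  v_rel·d = 148 > 0  ⇒  inside

inside=yes margin=14169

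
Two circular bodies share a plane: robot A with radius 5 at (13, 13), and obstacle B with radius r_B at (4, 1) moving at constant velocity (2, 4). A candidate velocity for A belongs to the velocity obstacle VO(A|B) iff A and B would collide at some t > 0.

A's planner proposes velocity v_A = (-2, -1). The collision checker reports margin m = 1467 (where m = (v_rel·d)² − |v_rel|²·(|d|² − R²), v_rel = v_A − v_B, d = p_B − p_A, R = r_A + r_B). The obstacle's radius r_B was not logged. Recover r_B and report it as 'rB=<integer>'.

m = 1467
d = (-9, -12);  v_rel = (-4, -5),  |v_rel|² = 41
v_rel×d = (-4)·(-12) − (-5)·(-9) = 3
since m = R²·41 − 3²:  R² = (9 + 1467) / 41 = 36
R = √36 = 6  ⇒  r_B = 6 − 5 = 1

rB=1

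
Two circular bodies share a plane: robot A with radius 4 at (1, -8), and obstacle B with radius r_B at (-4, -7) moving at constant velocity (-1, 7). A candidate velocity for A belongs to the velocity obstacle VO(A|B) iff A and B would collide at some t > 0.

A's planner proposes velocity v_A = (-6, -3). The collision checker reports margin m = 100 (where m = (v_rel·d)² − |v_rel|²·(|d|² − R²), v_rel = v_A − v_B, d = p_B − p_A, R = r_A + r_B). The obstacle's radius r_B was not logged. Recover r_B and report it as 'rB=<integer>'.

m = 100
d = (-5, 1);  v_rel = (-5, -10),  |v_rel|² = 125
v_rel×d = (-5)·(1) − (-10)·(-5) = -55
since m = R²·125 − (-55)²:  R² = (3025 + 100) / 125 = 25
R = √25 = 5  ⇒  r_B = 5 − 4 = 1

rB=1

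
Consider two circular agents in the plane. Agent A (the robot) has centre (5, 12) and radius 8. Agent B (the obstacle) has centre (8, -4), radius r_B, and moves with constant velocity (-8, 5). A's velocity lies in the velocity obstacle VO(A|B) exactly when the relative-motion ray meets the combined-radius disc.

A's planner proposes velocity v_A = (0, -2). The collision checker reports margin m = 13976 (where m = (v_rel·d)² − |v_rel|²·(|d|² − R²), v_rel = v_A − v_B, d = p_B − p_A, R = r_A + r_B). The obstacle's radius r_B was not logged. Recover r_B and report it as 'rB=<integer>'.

m = 13976
d = (3, -16);  v_rel = (8, -7),  |v_rel|² = 113
v_rel×d = (8)·(-16) − (-7)·(3) = -107
since m = R²·113 − (-107)²:  R² = (11449 + 13976) / 113 = 225
R = √225 = 15  ⇒  r_B = 15 − 8 = 7

rB=7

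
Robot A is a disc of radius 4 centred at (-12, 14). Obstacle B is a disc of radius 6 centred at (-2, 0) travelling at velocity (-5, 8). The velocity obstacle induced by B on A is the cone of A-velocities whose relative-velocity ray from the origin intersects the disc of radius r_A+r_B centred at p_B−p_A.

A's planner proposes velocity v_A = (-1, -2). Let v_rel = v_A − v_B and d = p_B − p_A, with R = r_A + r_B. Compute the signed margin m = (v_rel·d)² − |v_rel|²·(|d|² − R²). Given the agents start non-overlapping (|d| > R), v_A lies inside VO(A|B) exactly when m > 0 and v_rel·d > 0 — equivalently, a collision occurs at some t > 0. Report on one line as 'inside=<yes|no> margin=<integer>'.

d = (10, -14),  |d|² = 296;  R = 4+6 = 10,  c = 296−10² = 196
v_rel = (4, -10),  |v_rel|² = 116;  v_rel·d = (4)·(10) + (-10)·(-14) = 180
116·t² − 360·t + 196 = 0  ⇒  m = 180² − 116·196 = 9664
m = 9664 > 0,  v_rel·d = 180 > 0  ⇒  inside

inside=yes margin=9664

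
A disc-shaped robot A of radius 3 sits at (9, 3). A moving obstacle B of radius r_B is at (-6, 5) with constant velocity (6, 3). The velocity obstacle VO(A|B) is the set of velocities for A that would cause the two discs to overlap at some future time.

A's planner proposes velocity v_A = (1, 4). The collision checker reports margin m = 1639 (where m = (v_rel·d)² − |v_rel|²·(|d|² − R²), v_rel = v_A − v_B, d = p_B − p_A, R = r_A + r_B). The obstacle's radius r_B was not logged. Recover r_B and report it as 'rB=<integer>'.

m = 1639
d = (-15, 2);  v_rel = (-5, 1),  |v_rel|² = 26
v_rel×d = (-5)·(2) − (1)·(-15) = 5
since m = R²·26 − 5²:  R² = (25 + 1639) / 26 = 64
R = √64 = 8  ⇒  r_B = 8 − 3 = 5

rB=5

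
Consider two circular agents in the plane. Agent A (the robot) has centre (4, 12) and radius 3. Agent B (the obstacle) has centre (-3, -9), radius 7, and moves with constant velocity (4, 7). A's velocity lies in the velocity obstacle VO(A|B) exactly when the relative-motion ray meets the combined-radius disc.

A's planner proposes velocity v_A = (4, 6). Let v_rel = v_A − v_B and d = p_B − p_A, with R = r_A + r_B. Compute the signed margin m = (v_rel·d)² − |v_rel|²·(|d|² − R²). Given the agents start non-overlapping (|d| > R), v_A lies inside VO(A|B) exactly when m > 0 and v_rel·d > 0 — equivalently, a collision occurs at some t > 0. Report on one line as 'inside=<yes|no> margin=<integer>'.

d = (-7, -21),  |d|² = 490;  R = 3+7 = 10,  c = 490−10² = 390
v_rel = (0, -1),  |v_rel|² = 1;  v_rel·d = (0)·(-7) + (-1)·(-21) = 21
1·t² − 42·t + 390 = 0  ⇒  m = 21² − 1·390 = 51
m = 51 > 0,  v_rel·d = 21 > 0  ⇒  inside

inside=yes margin=51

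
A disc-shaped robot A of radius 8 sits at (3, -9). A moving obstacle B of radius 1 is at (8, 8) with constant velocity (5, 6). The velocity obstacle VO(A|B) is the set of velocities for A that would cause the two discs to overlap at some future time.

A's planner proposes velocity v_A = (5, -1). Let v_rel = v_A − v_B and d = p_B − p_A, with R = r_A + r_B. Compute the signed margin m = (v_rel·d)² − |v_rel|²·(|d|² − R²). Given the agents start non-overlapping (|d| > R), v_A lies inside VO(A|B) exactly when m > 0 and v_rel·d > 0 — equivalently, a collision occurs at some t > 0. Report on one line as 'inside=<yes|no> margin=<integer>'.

d = (5, 17),  |d|² = 314;  R = 8+1 = 9,  c = 314−9² = 233
v_rel = (0, -7),  |v_rel|² = 49;  v_rel·d = (0)·(5) + (-7)·(17) = -119
49·t² + 238·t + 233 = 0  ⇒  m = (-119)² − 49·233 = 2744
m = 2744 > 0,  v_rel·d = -119 < 0  ⇒  outside

inside=no margin=2744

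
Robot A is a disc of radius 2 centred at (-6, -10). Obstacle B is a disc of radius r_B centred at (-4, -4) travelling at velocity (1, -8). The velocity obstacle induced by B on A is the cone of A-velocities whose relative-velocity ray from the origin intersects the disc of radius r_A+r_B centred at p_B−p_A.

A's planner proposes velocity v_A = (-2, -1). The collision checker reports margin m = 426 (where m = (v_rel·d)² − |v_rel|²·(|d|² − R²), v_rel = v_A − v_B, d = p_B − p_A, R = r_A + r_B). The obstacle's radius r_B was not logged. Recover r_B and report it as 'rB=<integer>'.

m = 426
d = (2, 6);  v_rel = (-3, 7),  |v_rel|² = 58
v_rel×d = (-3)·(6) − (7)·(2) = -32
since m = R²·58 − (-32)²:  R² = (1024 + 426) / 58 = 25
R = √25 = 5  ⇒  r_B = 5 − 2 = 3

rB=3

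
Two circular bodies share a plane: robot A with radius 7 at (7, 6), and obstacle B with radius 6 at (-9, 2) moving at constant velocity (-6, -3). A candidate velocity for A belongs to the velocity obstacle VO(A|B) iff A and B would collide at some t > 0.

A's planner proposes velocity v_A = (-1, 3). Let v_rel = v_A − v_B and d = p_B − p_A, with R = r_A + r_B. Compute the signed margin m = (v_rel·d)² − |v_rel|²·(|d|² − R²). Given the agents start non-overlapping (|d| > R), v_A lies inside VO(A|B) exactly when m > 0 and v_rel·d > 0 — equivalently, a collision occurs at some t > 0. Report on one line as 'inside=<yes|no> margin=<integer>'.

d = (-16, -4),  |d|² = 272;  R = 7+6 = 13,  c = 272−13² = 103
v_rel = (5, 6),  |v_rel|² = 61;  v_rel·d = (5)·(-16) + (6)·(-4) = -104
61·t² + 208·t + 103 = 0  ⇒  m = (-104)² − 61·103 = 4533
m = 4533 > 0,  v_rel·d = -104 < 0  ⇒  outside

inside=no margin=4533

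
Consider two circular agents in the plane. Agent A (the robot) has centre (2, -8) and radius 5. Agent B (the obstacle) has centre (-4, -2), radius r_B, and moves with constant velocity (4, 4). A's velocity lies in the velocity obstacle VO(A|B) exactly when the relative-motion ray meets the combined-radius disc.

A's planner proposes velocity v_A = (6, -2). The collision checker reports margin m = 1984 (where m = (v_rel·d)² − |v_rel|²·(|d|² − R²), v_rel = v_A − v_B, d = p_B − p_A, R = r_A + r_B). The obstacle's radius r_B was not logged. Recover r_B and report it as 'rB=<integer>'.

m = 1984
d = (-6, 6);  v_rel = (2, -6),  |v_rel|² = 40
v_rel×d = (2)·(6) − (-6)·(-6) = -24
since m = R²·40 − (-24)²:  R² = (576 + 1984) / 40 = 64
R = √64 = 8  ⇒  r_B = 8 − 5 = 3

rB=3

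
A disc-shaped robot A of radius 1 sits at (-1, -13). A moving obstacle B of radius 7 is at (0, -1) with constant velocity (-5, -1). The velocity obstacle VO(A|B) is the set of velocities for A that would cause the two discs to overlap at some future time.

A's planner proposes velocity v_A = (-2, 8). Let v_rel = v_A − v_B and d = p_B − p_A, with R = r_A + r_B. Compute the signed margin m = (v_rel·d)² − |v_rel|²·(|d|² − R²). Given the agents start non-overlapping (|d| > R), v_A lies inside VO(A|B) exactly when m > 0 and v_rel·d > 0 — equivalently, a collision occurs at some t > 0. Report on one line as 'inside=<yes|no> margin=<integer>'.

d = (1, 12),  |d|² = 145;  R = 1+7 = 8,  c = 145−8² = 81
v_rel = (3, 9),  |v_rel|² = 90;  v_rel·d = (3)·(1) + (9)·(12) = 111
90·t² − 222·t + 81 = 0  ⇒  m = 111² − 90·81 = 5031
m = 5031 > 0,  v_rel·d = 111 > 0  ⇒  inside

inside=yes margin=5031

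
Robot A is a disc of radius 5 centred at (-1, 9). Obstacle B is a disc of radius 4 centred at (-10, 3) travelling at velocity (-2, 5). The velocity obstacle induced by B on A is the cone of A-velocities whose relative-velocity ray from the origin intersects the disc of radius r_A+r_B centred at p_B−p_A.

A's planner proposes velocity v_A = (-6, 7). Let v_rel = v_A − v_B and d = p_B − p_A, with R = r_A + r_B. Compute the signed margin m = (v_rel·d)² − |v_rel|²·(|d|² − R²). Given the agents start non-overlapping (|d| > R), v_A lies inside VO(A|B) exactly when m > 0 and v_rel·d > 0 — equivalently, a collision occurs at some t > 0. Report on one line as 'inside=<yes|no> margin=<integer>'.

d = (-9, -6),  |d|² = 117;  R = 5+4 = 9,  c = 117−9² = 36
v_rel = (-4, 2),  |v_rel|² = 20;  v_rel·d = (-4)·(-9) + (2)·(-6) = 24
20·t² − 48·t + 36 = 0  ⇒  m = 24² − 20·36 = -144
m = -144 < 0,  v_rel·d = 24 > 0  ⇒  outside

inside=no margin=-144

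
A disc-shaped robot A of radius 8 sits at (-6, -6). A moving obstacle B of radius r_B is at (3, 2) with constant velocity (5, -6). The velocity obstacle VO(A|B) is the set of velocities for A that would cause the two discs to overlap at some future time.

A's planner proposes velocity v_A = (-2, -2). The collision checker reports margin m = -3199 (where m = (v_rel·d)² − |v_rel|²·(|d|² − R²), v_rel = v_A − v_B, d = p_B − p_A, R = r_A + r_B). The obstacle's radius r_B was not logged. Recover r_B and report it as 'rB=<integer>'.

m = -3199
d = (9, 8);  v_rel = (-7, 4),  |v_rel|² = 65
v_rel×d = (-7)·(8) − (4)·(9) = -92
since m = R²·65 − (-92)²:  R² = (8464 + -3199) / 65 = 81
R = √81 = 9  ⇒  r_B = 9 − 8 = 1

rB=1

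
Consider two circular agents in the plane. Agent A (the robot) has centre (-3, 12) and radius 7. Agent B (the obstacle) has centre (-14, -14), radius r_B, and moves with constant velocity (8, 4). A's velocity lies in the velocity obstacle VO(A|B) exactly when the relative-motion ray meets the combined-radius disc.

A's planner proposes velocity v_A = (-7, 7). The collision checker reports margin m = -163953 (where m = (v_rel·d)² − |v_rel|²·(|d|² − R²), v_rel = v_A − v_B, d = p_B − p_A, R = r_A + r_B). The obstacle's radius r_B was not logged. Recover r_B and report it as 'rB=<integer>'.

m = -163953
d = (-11, -26);  v_rel = (-15, 3),  |v_rel|² = 234
v_rel×d = (-15)·(-26) − (3)·(-11) = 423
since m = R²·234 − 423²:  R² = (178929 + -163953) / 234 = 64
R = √64 = 8  ⇒  r_B = 8 − 7 = 1

rB=1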